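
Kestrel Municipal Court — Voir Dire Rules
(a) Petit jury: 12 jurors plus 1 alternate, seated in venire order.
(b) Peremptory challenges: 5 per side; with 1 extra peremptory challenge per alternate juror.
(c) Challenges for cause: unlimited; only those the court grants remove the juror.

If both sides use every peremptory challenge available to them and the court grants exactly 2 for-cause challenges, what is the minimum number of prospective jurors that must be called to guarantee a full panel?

27

Seats to fill: 12 + 1 alternates = 13.
Peremptories: 5 + 1×1 = 6 per side × 2 sides = 12.
For-cause removals: 2.
Minimum venire: 13 + 12 + 2 = 27.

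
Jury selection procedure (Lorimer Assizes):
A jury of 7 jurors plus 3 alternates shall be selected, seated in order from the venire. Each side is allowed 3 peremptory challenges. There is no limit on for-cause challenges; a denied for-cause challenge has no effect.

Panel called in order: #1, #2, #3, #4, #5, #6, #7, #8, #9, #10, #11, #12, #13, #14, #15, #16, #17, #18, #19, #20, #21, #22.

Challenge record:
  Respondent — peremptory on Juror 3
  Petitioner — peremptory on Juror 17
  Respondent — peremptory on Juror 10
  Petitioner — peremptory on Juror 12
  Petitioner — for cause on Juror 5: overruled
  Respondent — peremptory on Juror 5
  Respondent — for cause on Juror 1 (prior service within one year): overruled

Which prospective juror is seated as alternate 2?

Removed: #3, #5, #10, #12, #17. (#1 stays — for-cause denied.)
Seating in order: seats 1–7 → #1, #2, #4, #6, #7, #8, #9; alternates → #11, #13, #14.
So alternate 2 is #13.

13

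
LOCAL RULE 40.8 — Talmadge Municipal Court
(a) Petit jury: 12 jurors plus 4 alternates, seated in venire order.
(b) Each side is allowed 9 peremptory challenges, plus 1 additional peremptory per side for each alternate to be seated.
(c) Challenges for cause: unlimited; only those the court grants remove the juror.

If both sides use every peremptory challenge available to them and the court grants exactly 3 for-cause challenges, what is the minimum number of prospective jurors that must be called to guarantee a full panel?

45

Seats to fill: 12 + 4 alternates = 16.
Peremptories: 9 + 1×4 = 13 per side × 2 sides = 26.
For-cause removals: 3.
Minimum venire: 16 + 26 + 3 = 45.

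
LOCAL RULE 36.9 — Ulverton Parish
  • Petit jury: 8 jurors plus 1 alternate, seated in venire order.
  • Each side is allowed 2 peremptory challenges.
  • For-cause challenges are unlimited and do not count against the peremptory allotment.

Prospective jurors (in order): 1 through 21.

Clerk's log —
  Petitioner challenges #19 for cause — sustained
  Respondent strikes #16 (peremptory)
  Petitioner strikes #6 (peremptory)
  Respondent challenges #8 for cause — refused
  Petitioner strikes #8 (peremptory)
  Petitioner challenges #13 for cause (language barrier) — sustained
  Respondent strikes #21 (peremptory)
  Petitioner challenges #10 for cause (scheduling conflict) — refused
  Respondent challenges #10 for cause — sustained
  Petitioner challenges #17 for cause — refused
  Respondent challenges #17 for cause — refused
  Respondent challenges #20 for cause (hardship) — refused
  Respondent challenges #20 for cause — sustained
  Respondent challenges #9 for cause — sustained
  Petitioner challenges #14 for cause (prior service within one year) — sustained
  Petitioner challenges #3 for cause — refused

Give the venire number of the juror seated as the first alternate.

15

Removed: #6, #8, #9, #10, #13, #14, #16, #19, #20, #21. (#3, #17 stay — for-cause denied.)
Seating in order: seats 1–8 → #1, #2, #3, #4, #5, #7, #11, #12; alternates → #15.
So alternate 1 is #15.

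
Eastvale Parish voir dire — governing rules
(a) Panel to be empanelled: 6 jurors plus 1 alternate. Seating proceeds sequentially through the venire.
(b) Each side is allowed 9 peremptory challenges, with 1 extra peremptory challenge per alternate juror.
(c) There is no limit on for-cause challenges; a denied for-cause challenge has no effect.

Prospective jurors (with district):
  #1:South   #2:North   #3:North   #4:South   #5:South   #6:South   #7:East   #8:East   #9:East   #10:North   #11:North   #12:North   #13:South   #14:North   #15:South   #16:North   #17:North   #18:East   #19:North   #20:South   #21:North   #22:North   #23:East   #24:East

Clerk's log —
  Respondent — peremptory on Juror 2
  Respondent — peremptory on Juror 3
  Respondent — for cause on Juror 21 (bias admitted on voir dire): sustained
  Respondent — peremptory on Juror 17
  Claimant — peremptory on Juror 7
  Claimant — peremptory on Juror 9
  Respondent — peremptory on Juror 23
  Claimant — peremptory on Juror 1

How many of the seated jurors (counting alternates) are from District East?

Removed: #1, #2, #3, #7, #9, #17, #21, #23.
Seated (7 incl. alternates): #4, #5, #6, #8, #10, #11, #12.
Of those, in District East: #8 → 1.

1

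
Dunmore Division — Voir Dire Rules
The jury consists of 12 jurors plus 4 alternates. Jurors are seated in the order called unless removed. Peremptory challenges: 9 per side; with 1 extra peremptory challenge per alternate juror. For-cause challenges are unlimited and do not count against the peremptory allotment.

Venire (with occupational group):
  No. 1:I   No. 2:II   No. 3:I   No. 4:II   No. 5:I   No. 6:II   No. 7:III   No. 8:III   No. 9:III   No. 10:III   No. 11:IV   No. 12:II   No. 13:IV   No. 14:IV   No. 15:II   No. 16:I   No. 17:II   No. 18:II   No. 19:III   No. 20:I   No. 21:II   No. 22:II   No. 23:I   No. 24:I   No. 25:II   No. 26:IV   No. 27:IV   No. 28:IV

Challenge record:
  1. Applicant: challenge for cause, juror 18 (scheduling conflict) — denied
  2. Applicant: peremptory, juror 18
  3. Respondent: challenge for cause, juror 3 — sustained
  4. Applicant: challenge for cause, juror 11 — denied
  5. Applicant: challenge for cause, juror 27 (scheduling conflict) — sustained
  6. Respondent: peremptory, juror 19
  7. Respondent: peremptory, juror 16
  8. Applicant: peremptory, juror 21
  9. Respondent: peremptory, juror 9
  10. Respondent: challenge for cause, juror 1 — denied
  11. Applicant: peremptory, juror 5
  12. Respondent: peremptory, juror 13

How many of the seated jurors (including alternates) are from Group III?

Removed: #3, #5, #9, #13, #16, #18, #19, #21, #27.
Seated (16 incl. alternates): #1, #2, #4, #6, #7, #8, #10, #11, #12, #14, #15, #17, #20, #22, #23, #24.
Of those, in Group III: #7, #8, #10 → 3.

3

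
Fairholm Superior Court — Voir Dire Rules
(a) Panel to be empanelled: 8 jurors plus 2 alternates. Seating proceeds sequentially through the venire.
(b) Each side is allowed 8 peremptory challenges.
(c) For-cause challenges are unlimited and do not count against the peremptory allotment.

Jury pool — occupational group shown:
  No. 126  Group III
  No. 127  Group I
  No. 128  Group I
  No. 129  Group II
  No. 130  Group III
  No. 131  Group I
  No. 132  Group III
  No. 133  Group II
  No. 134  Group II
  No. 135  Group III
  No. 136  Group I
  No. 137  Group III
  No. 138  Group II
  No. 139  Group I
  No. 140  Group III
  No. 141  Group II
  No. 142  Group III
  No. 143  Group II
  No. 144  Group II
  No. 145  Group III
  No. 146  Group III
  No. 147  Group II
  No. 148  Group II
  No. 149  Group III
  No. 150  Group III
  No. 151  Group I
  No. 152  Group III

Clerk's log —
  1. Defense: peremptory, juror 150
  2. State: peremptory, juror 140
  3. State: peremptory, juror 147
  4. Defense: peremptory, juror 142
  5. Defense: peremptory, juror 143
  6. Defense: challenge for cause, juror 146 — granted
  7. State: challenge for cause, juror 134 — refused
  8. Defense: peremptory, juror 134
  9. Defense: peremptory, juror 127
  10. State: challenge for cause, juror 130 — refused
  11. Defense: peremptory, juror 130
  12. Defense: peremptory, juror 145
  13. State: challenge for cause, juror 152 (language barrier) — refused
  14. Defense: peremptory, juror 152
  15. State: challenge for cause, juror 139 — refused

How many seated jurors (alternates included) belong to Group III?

4

Removed: #127, #130, #134, #140, #142, #143, #145, #146, #147, #150, #152.
Seated (10 incl. alternates): #126, #128, #129, #131, #132, #133, #135, #136, #137, #138.
Of those, in Group III: #126, #132, #135, #137 → 4.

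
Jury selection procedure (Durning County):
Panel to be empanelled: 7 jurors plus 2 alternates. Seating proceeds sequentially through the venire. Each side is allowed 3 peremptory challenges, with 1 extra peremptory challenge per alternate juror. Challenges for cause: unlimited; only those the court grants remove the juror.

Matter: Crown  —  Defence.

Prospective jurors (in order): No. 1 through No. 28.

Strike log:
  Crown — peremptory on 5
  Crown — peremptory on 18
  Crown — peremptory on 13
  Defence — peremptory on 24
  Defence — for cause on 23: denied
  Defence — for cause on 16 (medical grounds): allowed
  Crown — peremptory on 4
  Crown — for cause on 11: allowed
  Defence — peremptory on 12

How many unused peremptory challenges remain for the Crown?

1

Crown allotment: 3 base + 1 × 2 alternates = 5.
Crown peremptories used: #5, #18, #13, #4 — 4 (the for-cause on #11 doesn't count).
Remaining: 5 − 4 = 1.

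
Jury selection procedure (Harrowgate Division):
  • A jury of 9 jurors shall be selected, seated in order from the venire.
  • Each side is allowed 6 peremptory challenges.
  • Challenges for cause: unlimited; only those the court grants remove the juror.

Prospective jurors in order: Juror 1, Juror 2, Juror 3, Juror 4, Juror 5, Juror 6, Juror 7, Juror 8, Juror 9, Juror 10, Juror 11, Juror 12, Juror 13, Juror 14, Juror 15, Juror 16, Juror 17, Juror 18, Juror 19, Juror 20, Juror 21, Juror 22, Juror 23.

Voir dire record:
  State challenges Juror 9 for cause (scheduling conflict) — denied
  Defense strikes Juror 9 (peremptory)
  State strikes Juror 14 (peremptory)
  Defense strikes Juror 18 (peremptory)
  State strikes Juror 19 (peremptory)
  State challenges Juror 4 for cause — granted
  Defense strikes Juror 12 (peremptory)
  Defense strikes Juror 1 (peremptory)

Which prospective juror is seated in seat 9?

13

Removed: #1, #4, #9, #12, #14, #18, #19.
Filling seats in venire order through position 9: #2, #3, #5, #6, #7, #8, #10, #11, #13.
So seat 9 is #13.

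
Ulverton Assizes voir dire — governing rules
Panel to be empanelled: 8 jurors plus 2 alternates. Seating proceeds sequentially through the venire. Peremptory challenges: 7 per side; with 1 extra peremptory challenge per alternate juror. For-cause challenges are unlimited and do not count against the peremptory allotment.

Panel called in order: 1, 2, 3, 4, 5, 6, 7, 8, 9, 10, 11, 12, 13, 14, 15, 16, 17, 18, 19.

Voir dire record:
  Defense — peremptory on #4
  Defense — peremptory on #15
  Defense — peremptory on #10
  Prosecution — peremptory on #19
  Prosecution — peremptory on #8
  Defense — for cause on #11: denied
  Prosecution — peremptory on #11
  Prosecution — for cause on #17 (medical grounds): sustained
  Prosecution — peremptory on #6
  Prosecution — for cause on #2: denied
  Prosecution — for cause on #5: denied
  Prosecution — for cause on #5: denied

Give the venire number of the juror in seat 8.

Removed: #4, #6, #8, #10, #11, #15, #17, #19. (#2, #5 stay — for-cause denied.)
Filling seats in venire order through position 8: #1, #2, #3, #5, #7, #9, #12, #13.
So seat 8 is #13.

13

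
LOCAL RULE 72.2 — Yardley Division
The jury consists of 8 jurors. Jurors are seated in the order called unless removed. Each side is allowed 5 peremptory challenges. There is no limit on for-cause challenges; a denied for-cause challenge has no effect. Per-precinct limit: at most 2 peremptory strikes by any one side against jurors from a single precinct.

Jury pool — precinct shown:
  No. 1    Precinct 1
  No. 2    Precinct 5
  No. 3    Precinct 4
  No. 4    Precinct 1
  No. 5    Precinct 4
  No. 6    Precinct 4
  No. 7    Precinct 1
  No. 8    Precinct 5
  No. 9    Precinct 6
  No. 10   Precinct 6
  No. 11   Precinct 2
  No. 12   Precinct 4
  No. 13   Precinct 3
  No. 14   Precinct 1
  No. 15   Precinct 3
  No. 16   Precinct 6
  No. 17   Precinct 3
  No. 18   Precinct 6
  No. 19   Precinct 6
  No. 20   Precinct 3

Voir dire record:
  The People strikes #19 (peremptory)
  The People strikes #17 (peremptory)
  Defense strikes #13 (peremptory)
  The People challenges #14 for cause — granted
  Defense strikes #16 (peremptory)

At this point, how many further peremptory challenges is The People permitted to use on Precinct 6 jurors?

1

The People peremptories so far: #19, #17 — 2 of 5 used, 3 left overall.
Against Precinct 6: #19 — 1 used; per-precinct cap 2 leaves 1.
Binding limit: min(3, 1) = 1.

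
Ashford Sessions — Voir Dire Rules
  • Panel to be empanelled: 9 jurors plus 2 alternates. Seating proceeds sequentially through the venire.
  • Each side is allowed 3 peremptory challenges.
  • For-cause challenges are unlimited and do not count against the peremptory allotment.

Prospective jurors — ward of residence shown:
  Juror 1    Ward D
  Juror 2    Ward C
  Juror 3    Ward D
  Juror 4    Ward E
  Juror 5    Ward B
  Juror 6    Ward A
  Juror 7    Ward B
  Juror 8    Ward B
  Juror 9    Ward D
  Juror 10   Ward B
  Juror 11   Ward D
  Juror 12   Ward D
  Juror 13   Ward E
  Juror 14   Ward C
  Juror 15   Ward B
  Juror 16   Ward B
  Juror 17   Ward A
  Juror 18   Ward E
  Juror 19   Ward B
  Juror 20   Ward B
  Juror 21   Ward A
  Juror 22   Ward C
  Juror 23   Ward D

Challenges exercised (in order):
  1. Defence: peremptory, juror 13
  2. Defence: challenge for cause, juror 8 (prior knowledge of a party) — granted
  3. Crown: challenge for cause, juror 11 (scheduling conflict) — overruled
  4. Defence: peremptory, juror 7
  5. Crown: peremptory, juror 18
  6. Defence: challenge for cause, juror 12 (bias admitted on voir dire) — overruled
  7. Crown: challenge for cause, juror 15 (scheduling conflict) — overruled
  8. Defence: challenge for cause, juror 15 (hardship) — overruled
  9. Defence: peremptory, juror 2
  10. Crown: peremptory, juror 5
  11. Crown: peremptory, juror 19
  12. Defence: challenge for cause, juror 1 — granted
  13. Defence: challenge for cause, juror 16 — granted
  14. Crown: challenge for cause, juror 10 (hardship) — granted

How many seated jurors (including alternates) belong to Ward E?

Removed: #1, #2, #5, #7, #8, #10, #13, #16, #18, #19.
Seated (11 incl. alternates): #3, #4, #6, #9, #11, #12, #14, #15, #17, #20, #21.
Of those, in Ward E: #4 → 1.

1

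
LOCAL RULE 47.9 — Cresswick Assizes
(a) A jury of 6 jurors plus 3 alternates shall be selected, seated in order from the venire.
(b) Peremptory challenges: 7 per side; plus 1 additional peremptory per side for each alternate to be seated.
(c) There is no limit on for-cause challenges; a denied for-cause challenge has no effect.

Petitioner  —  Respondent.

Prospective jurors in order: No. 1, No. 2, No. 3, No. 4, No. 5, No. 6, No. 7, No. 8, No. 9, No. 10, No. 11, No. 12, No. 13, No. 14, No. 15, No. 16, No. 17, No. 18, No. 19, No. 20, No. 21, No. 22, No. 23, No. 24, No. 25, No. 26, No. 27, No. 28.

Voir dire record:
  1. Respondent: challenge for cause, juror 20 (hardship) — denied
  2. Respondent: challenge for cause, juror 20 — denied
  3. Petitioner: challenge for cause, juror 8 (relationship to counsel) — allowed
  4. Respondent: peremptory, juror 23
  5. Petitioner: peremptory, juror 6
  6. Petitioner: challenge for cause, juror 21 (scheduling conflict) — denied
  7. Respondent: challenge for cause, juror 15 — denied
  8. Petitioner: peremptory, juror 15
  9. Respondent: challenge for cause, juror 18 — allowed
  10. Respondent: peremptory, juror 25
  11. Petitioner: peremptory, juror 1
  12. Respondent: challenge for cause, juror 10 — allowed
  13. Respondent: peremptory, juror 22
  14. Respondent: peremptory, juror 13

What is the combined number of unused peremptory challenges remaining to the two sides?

Petitioner allotment: 7 base + 1 × 3 alternates = 10. Respondent allotment: 7 base + 1 × 3 alternates = 10.
Petitioner peremptories used: #6, #15, #1 — 3 (for-cause on #8, #21 don't count).
Respondent peremptories used: #23, #25, #22, #13 — 4 (for-cause on #20, #20, #15, #18, #10 don't count).
Remaining: (10 − 3) + (10 − 4) = 13.

13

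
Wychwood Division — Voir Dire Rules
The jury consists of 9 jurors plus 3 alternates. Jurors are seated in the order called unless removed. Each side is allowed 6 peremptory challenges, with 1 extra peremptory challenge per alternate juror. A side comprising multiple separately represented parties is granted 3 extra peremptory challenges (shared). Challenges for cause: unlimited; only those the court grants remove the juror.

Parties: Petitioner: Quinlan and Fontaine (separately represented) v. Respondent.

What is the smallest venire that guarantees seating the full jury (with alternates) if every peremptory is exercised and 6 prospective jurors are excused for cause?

39

Seats to fill: 9 + 3 alternates = 12.
Peremptories — Petitioner: 6 + 1×3 + 3 = 12; Respondent: 6 + 1×3 = 9; total 21.
For-cause removals: 6.
Minimum venire: 12 + 21 + 6 = 39.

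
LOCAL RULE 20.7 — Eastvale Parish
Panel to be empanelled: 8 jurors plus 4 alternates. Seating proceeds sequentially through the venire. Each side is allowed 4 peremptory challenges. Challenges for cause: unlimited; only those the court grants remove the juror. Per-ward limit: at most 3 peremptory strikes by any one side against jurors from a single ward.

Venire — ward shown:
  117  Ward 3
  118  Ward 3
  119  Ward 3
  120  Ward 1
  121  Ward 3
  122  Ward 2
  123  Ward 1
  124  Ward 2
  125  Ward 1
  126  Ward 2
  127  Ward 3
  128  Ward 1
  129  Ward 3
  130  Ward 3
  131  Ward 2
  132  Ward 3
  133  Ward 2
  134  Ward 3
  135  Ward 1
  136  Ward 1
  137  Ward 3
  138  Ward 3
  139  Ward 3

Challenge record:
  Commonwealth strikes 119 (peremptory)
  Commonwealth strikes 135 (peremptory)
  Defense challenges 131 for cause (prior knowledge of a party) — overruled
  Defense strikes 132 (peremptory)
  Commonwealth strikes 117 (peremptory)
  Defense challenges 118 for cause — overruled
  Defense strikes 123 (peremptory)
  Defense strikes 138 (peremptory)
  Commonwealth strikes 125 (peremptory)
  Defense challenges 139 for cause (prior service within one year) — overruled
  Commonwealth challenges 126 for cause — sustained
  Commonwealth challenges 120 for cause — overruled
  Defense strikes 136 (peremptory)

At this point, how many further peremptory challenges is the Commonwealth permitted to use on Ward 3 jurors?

Commonwealth peremptories so far: #119, #135, #117, #125 — 4 of 4 used, 0 left overall.
Against Ward 3: #119, #117 — 2 used; per-ward cap 3 leaves 1.
Binding limit: min(0, 1) = 0.

0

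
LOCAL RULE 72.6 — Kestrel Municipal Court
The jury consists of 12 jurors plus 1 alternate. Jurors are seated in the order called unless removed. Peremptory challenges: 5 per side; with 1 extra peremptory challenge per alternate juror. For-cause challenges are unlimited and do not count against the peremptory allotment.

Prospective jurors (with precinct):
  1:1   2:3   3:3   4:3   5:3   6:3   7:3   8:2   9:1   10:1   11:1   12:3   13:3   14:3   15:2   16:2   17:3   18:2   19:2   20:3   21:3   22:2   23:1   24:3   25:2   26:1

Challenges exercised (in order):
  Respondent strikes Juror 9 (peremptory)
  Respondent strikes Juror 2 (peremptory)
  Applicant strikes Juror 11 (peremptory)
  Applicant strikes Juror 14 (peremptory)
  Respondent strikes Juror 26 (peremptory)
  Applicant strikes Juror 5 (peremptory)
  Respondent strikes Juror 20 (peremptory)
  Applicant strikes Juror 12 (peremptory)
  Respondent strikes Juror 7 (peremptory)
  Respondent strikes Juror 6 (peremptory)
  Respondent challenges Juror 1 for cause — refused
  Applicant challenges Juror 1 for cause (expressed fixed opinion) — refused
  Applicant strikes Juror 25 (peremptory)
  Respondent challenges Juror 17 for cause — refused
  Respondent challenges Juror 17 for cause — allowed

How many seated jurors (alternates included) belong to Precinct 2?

6

Removed: #2, #5, #6, #7, #9, #11, #12, #14, #17, #20, #25, #26.
Seated (13 incl. alternates): #1, #3, #4, #8, #10, #13, #15, #16, #18, #19, #21, #22, #23.
Of those, in Precinct 2: #8, #15, #16, #18, #19, #22 → 6.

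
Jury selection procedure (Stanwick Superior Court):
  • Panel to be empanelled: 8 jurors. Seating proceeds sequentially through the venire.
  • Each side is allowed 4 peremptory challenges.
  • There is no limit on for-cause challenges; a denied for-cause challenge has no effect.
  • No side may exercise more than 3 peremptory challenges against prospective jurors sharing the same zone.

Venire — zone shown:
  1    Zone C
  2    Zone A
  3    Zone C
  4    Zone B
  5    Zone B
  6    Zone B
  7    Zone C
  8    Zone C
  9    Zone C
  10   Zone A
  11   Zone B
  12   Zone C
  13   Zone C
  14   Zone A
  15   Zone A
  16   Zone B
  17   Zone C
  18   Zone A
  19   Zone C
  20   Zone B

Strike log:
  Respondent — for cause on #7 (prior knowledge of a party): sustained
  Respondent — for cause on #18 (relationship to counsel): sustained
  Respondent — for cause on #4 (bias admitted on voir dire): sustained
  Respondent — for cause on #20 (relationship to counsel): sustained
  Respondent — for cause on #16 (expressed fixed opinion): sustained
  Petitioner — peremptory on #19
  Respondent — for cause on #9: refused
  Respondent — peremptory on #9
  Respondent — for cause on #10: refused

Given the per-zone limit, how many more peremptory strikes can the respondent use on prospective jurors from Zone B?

3

Respondent peremptories so far: #9 — 1 of 4 used, 3 left overall.
Against Zone B: none yet — per-zone cap 3 leaves 3.
Binding limit: min(3, 3) = 3.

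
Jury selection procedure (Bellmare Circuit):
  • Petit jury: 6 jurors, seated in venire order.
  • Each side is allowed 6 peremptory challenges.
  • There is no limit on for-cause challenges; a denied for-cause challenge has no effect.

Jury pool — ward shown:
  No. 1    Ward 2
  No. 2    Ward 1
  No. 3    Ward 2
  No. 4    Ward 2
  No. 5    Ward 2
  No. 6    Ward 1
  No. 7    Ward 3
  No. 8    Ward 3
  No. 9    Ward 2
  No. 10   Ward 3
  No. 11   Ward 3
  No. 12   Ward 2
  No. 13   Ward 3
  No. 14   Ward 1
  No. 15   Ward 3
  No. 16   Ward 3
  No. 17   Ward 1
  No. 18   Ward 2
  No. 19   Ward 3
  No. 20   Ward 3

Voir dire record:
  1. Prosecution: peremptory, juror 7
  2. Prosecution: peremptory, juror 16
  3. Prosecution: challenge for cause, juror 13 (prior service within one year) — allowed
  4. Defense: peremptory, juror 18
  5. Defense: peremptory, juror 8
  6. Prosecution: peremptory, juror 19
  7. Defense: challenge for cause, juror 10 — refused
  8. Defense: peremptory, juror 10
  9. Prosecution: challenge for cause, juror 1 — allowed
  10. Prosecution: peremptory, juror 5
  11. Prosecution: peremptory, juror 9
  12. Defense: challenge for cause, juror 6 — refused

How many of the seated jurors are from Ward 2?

3

Removed: #1, #5, #7, #8, #9, #10, #13, #16, #18, #19.
Seated jurors 1–6: #2, #3, #4, #6, #11, #12.
Of those, in Ward 2: #3, #4, #12 → 3.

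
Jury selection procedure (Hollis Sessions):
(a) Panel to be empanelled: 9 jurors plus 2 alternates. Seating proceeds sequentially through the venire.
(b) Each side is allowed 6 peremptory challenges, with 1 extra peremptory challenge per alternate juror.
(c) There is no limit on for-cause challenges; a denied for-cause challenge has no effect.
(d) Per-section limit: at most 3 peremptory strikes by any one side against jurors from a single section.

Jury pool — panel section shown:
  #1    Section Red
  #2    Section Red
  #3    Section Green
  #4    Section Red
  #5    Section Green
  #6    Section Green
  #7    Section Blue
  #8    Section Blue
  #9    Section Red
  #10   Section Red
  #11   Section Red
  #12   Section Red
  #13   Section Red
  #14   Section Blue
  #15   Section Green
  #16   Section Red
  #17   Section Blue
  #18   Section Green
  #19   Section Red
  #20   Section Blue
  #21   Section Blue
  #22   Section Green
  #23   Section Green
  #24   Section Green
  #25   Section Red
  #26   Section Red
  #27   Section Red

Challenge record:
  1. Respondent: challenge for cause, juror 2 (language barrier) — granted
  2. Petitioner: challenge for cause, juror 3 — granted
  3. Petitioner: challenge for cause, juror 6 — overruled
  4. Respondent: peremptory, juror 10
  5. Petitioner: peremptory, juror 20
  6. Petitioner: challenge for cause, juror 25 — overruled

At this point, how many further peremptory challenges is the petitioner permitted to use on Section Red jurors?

3

Petitioner peremptories so far: #20 — 1 of 8 used, 7 left overall.
Against Section Red: none yet — per-section cap 3 leaves 3.
Binding limit: min(7, 3) = 3.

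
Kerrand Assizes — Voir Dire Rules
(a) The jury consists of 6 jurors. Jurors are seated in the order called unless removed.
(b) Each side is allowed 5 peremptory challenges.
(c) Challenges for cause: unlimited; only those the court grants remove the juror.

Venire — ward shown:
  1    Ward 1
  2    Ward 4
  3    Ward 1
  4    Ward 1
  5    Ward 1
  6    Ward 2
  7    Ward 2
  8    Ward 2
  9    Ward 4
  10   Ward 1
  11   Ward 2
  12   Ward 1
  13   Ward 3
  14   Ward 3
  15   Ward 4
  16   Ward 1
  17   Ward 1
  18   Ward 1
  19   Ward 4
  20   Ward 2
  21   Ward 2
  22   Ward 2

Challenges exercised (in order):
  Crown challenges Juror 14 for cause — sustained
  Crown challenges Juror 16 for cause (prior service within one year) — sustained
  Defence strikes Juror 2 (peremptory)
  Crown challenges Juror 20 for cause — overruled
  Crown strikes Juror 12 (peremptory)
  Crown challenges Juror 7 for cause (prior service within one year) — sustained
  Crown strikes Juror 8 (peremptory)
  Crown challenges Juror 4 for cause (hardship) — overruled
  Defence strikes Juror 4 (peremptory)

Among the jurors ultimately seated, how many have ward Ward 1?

4

Removed: #2, #4, #7, #8, #12, #14, #16.
Seated jurors 1–6: #1, #3, #5, #6, #9, #10.
Of those, in Ward 1: #1, #3, #5, #10 → 4.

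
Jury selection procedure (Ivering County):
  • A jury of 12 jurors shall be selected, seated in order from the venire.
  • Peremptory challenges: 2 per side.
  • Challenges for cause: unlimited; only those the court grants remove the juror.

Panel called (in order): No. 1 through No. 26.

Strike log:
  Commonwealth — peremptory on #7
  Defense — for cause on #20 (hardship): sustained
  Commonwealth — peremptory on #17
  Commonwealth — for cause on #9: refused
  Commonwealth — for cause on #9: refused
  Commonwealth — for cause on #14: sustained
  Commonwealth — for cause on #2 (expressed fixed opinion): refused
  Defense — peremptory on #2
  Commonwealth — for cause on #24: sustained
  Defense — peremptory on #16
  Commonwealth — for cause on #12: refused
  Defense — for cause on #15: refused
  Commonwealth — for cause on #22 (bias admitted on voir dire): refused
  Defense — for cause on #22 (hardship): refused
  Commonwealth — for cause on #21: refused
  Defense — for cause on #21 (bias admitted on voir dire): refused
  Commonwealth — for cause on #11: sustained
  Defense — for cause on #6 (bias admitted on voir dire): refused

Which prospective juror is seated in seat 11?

15

Removed: #2, #7, #11, #14, #16, #17, #20, #24. (#6, #9, #12, #15, #21, #22 stay — for-cause denied.)
Seating in order: seats 1–12 → #1, #3, #4, #5, #6, #8, #9, #10, #12, #13, #15, #18.
So seat 11 is #15.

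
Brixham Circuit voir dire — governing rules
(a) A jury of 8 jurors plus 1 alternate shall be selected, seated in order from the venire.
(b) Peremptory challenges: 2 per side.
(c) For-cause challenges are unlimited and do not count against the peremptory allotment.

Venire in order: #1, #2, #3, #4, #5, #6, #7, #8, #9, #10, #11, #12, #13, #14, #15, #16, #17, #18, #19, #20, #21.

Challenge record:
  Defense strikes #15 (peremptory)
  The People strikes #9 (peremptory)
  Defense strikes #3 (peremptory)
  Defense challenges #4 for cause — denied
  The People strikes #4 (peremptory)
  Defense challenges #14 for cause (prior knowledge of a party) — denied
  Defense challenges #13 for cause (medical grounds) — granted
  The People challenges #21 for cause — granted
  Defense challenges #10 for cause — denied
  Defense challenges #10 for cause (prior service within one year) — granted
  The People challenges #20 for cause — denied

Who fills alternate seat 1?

Removed: #3, #4, #9, #10, #13, #15, #21. (#14, #20 stay — for-cause denied.)
Filling seats in venire order through position 9: #1, #2, #5, #6, #7, #8, #11, #12, #14.
So alternate 1 is #14.

14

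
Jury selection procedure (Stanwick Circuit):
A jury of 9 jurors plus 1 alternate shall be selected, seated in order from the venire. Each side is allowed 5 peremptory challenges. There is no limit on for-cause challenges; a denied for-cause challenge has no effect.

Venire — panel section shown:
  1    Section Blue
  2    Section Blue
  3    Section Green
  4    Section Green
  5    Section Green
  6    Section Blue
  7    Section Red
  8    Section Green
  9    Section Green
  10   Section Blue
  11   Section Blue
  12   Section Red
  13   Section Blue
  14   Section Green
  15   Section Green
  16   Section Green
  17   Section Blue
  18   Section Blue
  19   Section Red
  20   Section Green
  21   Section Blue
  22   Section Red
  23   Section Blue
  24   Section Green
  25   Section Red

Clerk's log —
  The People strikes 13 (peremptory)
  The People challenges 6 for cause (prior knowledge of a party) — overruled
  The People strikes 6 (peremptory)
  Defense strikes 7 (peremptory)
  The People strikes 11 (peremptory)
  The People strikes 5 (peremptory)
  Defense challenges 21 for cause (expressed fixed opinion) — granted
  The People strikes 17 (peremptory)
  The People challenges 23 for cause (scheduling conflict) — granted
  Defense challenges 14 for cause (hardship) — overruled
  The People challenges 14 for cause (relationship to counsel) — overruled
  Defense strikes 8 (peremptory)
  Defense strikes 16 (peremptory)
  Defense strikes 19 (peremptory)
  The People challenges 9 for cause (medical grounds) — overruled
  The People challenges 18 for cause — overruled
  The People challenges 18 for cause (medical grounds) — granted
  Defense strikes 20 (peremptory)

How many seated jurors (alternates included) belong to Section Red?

2

Removed: #5, #6, #7, #8, #11, #13, #16, #17, #18, #19, #20, #21, #23.
Seated (10 incl. alternates): #1, #2, #3, #4, #9, #10, #12, #14, #15, #22.
Of those, in Section Red: #12, #22 → 2.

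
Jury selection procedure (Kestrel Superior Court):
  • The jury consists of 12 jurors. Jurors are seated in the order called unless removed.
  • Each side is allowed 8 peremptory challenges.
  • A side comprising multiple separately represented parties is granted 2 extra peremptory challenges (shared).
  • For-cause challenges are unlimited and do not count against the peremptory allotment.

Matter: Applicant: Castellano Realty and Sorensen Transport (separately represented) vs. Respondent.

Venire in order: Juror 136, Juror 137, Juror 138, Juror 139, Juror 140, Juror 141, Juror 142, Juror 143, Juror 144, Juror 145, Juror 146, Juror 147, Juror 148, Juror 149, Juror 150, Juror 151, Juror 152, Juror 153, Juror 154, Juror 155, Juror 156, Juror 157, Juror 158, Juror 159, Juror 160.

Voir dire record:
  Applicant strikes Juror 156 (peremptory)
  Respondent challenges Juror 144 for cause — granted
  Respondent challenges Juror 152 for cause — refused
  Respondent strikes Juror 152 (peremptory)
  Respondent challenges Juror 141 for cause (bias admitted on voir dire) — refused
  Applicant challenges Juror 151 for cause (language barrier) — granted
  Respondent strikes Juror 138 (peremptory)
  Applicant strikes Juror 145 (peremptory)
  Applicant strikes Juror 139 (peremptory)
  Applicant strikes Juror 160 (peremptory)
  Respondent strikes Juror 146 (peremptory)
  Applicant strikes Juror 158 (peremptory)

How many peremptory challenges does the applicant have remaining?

5

Applicant allotment: 8 base + 2 multi-party = 10.
Applicant peremptories used: #156, #145, #139, #160, #158 — 5 (the for-cause on #151 doesn't count).
Remaining: 10 − 5 = 5.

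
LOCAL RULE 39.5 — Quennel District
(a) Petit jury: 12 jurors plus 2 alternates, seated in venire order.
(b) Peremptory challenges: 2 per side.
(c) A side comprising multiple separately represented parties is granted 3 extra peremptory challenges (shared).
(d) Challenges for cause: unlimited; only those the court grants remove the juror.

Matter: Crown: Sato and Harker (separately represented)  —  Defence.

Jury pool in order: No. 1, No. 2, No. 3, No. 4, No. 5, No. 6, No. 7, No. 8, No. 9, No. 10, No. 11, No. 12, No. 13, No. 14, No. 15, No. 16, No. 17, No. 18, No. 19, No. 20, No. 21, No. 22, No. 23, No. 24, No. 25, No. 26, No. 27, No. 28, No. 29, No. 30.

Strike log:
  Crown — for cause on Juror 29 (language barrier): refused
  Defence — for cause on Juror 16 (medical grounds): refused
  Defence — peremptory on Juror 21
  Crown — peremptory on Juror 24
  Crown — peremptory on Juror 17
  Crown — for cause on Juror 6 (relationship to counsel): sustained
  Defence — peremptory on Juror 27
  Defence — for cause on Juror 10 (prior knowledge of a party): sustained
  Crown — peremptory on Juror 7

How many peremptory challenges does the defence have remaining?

0

Defence allotment: 2.
Defence peremptories used: #21, #27 — 2 (for-cause on #16, #10 don't count).
Remaining: 2 − 2 = 0.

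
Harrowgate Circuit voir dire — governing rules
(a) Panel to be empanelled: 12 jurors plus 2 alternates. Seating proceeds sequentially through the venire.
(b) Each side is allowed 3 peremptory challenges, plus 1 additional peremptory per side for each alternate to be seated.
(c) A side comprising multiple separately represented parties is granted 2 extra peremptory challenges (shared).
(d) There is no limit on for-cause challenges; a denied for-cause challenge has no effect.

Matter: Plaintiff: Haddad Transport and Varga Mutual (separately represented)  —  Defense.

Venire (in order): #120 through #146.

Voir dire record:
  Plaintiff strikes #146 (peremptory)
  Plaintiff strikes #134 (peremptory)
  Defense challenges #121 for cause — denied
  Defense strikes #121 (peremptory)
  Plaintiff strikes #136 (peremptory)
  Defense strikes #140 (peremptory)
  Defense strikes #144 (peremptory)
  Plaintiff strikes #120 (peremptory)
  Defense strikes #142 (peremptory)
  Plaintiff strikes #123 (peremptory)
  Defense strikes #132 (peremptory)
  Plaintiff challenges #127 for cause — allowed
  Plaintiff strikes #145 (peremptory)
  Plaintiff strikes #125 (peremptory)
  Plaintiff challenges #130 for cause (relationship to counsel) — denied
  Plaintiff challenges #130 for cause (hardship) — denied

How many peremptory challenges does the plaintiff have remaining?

Plaintiff allotment: 3 base + 1 × 2 alternates + 2 multi-party = 7.
Plaintiff peremptories used: #146, #134, #136, #120, #123, #145, #125 — 7 (for-cause on #127, #130, #130 don't count).
Remaining: 7 − 7 = 0.

0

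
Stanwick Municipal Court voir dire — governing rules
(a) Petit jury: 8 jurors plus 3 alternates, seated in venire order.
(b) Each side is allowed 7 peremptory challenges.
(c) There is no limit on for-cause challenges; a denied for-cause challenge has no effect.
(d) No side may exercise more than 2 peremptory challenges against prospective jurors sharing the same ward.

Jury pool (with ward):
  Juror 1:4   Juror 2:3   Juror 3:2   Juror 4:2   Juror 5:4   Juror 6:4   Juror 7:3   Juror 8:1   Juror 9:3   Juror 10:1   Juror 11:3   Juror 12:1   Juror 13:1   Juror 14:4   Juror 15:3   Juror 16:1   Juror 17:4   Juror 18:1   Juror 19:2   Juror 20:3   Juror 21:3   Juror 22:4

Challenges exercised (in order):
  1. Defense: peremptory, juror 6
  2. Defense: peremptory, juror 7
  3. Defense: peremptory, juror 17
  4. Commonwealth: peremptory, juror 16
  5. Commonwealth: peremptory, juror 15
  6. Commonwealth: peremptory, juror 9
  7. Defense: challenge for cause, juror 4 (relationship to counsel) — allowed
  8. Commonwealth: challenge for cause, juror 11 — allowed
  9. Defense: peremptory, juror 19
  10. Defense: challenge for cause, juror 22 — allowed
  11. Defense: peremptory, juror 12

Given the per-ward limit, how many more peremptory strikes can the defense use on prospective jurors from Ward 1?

Defense peremptories so far: #6, #7, #17, #19, #12 — 5 of 7 used, 2 left overall.
Against Ward 1: #12 — 1 used; per-ward cap 2 leaves 1.
Binding limit: min(2, 1) = 1.

1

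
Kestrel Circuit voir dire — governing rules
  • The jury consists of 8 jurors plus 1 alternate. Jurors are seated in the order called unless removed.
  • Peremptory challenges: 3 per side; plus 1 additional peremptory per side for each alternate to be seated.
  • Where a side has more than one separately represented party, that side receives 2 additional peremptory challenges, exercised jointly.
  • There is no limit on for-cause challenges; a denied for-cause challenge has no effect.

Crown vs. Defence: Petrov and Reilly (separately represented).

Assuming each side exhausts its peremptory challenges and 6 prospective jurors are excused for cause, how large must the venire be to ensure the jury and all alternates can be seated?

Seats to fill: 8 + 1 alternates = 9.
Peremptories — Crown: 3 + 1×1 = 4; Defence: 3 + 1×1 + 2 = 6; total 10.
For-cause removals: 6.
Minimum venire: 9 + 10 + 6 = 25.

25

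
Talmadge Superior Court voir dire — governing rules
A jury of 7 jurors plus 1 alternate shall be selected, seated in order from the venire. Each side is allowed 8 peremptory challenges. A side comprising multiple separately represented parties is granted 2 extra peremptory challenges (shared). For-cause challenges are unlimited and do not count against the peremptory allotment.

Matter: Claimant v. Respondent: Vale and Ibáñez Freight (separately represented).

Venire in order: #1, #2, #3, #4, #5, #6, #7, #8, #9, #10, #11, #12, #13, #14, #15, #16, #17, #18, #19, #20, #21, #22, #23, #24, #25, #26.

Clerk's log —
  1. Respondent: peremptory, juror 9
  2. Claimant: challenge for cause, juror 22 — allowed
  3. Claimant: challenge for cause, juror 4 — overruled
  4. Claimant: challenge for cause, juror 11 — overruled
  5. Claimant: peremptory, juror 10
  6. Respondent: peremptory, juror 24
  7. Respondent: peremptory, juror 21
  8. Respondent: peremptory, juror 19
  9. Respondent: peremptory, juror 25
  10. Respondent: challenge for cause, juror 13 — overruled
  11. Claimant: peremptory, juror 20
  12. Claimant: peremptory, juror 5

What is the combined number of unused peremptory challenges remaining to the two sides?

10

Claimant allotment: 8. Respondent allotment: 8 base + 2 multi-party = 10.
Claimant peremptories used: #10, #20, #5 — 3 (for-cause on #22, #4, #11 don't count).
Respondent peremptories used: #9, #24, #21, #19, #25 — 5 (the for-cause on #13 doesn't count).
Remaining: (8 − 3) + (10 − 5) = 10.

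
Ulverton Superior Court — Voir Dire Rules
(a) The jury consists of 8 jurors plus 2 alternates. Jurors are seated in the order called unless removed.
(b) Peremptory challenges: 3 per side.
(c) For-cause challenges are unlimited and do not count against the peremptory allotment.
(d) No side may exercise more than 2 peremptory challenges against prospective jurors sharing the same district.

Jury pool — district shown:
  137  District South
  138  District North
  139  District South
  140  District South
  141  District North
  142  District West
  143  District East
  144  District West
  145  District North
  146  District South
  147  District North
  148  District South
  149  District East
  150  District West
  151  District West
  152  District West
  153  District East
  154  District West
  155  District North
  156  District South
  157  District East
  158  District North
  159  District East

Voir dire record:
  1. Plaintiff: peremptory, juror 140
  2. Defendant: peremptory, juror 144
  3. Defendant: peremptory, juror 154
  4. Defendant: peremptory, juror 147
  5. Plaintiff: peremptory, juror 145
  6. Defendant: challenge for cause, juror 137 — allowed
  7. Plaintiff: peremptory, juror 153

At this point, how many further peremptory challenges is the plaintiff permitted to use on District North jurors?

0

Plaintiff peremptories so far: #140, #145, #153 — 3 of 3 used, 0 left overall.
Against District North: #145 — 1 used; per-district cap 2 leaves 1.
Binding limit: min(0, 1) = 0.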